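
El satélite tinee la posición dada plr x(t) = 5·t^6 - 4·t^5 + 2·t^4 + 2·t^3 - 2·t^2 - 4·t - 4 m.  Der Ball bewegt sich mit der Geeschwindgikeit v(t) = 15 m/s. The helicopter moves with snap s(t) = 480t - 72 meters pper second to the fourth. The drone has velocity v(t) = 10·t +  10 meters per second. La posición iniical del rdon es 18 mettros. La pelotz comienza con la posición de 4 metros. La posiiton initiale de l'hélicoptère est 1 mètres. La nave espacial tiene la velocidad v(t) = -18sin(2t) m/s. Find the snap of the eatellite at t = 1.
Starting from position x(t) = 5·t^6 - 4·t^5 + 2·t^4 + 2·t^3 - 2·t^2 - 4·t - 4, we take 4 derivatives. Taking d/dt of x(t), we find v(t) = 30·t^5 - 20·t^4 + 8·t^3 + 6·t^2 - 4·t - 4. Differentiating velocity, we get acceleration: a(t) = 150·t^4 - 80·t^3 + 24·t^2 + 12·t - 4. The derivative of acceleration gives jerk: j(t) = 600·t^3 - 240·t^2 + 48·t + 12. The derivative of jerk gives snap: s(t) = 1800·t^2 - 480·t + 48. We have snap s(t) = 1800·t^2 - 480·t + 48. Substituting t = 1: s(1) = 1368.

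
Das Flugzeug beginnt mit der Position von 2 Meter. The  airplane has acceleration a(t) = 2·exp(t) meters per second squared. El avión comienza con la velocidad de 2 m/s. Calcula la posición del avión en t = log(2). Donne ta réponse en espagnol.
Para resolver esto, necesitamos tomar 2 integrales de nuestra ecuación de la aceleración a(t) = 2·exp(t). La antiderivada de la aceleración, con v(0) = 2, da la velocidad: v(t) = 2·exp(t). La integral de la velocidad es la posición. Usando x(0) = 2, obtenemos x(t) = 2·exp(t). Usando x(t) = 2·exp(t) y sustituyendo t = log(2), encontramos x = 4.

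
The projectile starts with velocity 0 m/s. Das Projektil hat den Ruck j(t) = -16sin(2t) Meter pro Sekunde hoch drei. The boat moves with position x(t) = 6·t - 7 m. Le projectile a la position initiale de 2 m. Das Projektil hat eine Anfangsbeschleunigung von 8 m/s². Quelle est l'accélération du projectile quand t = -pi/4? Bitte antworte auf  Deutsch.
Wir müssen unsere Gleichung für den Ruck j(t) = -16·sin(2·t) 1-mal integrieren. Mit ∫j(t)dt und Anwendung von a(0) = 8, finden wir a(t) = 8·cos(2·t). Mit a(t) = 8·cos(2·t) und Einsetzen von t = -pi/4, finden wir a = 0.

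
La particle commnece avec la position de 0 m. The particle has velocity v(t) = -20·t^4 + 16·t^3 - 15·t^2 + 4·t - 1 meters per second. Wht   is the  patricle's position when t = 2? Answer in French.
Nous devons intégrer notre équation de la vitesse v(t) = -20·t^4 + 16·t^3 - 15·t^2 + 4·t - 1 1 fois. En prenant ∫v(t)dt et en appliquant x(0) = 0, nous trouvons x(t) = -4·t^5 + 4·t^4 - 5·t^3 + 2·t^2 - t. Nous avons la position x(t) = -4·t^5 + 4·t^4 - 5·t^3 + 2·t^2 - t. En substituant t = 2: x(2) = -98.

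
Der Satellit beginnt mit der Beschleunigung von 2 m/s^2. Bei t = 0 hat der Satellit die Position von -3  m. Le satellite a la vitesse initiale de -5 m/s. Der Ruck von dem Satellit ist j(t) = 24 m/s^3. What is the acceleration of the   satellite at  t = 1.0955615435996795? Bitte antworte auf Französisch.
En partant du jerk j(t) = 24, nous prenons 1 intégrale. L'intégrale du jerk, avec a(0) = 2, donne l'accélération: a(t) = 24·t + 2. De l'équation de l'accélération a(t) = 24·t + 2, nous substituons t = 1.0955615435996795 pour obtenir a = 28.2934770463923.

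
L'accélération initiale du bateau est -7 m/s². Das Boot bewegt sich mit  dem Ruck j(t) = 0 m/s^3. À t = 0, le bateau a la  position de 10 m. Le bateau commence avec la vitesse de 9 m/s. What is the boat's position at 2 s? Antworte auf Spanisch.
Partiendo de la sacudida j(t) = 0, tomamos 3 integrales. Tomando ∫j(t)dt y aplicando a(0) = -7, encontramos a(t) = -7. La antiderivada de la aceleración es la velocidad. Usando v(0) = 9, obtenemos v(t) = 9 - 7·t. La integral de la velocidad, con x(0) = 10, da la posición: x(t) = -7·t^2/2 + 9·t + 10. Tenemos la posición x(t) = -7·t^2/2 + 9·t + 10. Sustituyendo t = 2: x(2) = 14.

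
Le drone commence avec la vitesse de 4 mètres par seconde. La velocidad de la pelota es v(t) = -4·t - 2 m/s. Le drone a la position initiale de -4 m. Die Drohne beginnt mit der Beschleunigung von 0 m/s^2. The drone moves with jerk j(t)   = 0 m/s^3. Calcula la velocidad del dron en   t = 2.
Para resolver esto, necesitamos tomar 2 integrales de nuestra ecuación de la sacudida j(t) = 0. La antiderivada de la sacudida es la aceleración. Usando a(0) = 0, obtenemos a(t) = 0. La antiderivada de la aceleración es la velocidad. Usando v(0) = 4, obtenemos v(t) = 4. Usando v(t) = 4 y sustituyendo t = 2, encontramos v = 4.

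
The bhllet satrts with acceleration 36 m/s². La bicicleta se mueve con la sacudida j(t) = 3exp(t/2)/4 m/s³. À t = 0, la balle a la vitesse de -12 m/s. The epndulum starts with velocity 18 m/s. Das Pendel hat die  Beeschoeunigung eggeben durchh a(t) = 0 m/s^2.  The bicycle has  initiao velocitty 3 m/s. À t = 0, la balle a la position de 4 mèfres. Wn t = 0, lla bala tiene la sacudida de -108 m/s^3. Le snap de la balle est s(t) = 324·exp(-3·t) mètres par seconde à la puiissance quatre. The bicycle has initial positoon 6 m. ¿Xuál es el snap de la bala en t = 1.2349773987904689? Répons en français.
En utilisant s(t) = 324·exp(-3·t) et en substituant t = 1.2349773987904689, nous trouvons s = 7.97101087225323.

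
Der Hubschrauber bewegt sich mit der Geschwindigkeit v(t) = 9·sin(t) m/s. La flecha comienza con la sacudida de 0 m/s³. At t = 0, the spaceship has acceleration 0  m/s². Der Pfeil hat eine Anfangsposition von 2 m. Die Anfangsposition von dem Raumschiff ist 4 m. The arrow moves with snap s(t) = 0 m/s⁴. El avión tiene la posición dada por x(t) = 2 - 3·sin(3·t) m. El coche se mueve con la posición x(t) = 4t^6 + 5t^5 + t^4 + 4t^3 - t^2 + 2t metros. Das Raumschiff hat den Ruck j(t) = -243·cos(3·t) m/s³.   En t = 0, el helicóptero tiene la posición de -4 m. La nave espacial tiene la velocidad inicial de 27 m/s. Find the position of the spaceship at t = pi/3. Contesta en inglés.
We need to integrate our jerk equation j(t) = -243·cos(3·t) 3 times. Integrating jerk and using the initial condition a(0) = 0, we get a(t) = -81·sin(3·t). Taking ∫a(t)dt and applying v(0) = 27, we find v(t) = 27·cos(3·t). Taking ∫v(t)dt and applying x(0) = 4, we find x(t) = 9·sin(3·t) + 4. Using x(t) = 9·sin(3·t) + 4 and substituting t = pi/3, we find x = 4.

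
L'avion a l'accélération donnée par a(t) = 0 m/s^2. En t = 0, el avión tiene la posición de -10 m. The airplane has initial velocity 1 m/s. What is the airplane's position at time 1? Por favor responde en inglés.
We need to integrate our acceleration equation a(t) = 0 2 times. The antiderivative of acceleration is velocity. Using v(0) = 1, we get v(t) = 1. Taking ∫v(t)dt and applying x(0) = -10, we find x(t) = t - 10. Using x(t) = t - 10 and substituting t = 1, we find x = -9.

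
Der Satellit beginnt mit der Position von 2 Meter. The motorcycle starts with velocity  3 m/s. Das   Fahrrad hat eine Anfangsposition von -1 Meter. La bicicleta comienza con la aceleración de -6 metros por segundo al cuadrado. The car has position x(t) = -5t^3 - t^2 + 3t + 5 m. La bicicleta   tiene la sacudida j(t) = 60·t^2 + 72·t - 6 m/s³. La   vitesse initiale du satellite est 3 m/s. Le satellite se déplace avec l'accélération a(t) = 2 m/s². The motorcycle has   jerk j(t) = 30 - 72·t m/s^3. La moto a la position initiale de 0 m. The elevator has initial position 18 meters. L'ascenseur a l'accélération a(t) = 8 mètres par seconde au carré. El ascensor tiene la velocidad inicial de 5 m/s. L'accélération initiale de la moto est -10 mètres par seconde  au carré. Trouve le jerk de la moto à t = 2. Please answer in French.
De l'équation du jerk j(t) = 30 - 72·t, nous substituons t = 2 pour obtenir j = -114.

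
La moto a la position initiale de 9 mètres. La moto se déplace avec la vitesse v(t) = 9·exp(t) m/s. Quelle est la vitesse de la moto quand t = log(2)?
De l'équation de la vitesse v(t) = 9·exp(t), nous substituons t = log(2) pour obtenir v = 18.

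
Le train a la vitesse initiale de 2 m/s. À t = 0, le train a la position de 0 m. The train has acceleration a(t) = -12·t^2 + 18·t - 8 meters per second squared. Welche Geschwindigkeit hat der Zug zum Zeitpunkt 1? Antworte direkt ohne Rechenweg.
Die Geschwindigkeit bei t = 1 ist v = -1.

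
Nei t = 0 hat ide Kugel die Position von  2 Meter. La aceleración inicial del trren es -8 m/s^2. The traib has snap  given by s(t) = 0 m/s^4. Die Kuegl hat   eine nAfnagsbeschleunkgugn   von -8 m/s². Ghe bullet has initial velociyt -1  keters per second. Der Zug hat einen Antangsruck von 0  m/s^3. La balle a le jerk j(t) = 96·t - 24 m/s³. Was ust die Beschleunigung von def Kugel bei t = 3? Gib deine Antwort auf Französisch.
En partant du jerk j(t) = 96·t - 24, nous prenons 1 intégrale. L'intégrale du jerk, avec a(0) = -8, donne l'accélération: a(t) = 48·t^2 - 24·t - 8. Nous avons l'accélération a(t) = 48·t^2 - 24·t - 8. En substituant t = 3: a(3) = 352.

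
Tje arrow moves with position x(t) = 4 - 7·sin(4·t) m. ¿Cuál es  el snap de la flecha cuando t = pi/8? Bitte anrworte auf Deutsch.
Wir müssen unsere Gleichung für die Position x(t) = 4 - 7·sin(4·t) 4-mal ableiten. Die Ableitung von der Position ergibt die Geschwindigkeit: v(t) = -28·cos(4·t). Durch Ableiten von der Geschwindigkeit erhalten wir die Beschleunigung: a(t) = 112·sin(4·t). Mit d/dt von a(t) finden wir j(t) = 448·cos(4·t). Mit d/dt von j(t) finden wir s(t) = -1792·sin(4·t). Aus der Gleichung für den Snap s(t) = -1792·sin(4·t), setzen wir t = pi/8 ein und erhalten s = -1792.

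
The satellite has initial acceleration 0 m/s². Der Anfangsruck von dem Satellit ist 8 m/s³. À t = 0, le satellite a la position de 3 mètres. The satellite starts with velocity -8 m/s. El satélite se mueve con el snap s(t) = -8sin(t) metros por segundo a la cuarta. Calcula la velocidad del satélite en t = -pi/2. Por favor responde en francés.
En partant du snap s(t) = -8·sin(t), nous prenons 3 primitives. En prenant ∫s(t)dt et en appliquant j(0) = 8, nous trouvons j(t) = 8·cos(t). En prenant ∫j(t)dt et en appliquant a(0) = 0, nous trouvons a(t) = 8·sin(t). En prenant ∫a(t)dt et en appliquant v(0) = -8, nous trouvons v(t) = -8·cos(t). Nous avons la vitesse v(t) = -8·cos(t). En substituant t = -pi/2: v(-pi/2) = 0.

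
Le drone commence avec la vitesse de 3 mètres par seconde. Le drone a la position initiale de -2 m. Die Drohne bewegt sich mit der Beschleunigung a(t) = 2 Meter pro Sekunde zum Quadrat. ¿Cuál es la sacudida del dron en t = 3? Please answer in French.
Pour résoudre ceci, nous devons prendre 1 dérivée de notre équation de l'accélération a(t) = 2. En dérivant l'accélération, nous obtenons le jerk: j(t) = 0. De l'équation du jerk j(t) = 0, nous substituons t = 3 pour obtenir j = 0.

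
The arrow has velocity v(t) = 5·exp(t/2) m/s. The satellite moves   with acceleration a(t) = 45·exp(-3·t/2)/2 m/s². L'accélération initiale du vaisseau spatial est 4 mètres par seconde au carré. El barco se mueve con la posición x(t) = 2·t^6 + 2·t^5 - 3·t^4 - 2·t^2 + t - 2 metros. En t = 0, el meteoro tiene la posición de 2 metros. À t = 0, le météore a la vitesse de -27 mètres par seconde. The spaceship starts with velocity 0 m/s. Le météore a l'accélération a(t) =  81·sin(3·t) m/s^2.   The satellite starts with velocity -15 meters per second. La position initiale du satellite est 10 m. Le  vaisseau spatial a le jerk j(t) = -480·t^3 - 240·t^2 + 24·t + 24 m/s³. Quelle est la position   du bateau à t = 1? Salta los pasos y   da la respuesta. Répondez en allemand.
Die Antwort ist -2.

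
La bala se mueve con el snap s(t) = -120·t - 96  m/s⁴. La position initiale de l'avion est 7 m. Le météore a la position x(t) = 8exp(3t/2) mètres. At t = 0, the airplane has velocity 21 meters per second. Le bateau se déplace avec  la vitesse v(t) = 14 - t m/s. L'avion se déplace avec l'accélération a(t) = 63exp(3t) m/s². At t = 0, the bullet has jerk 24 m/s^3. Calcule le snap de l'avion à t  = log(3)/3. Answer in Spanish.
Debemos derivar nuestra ecuación de la aceleración a(t) = 63·exp(3·t) 2 veces. Tomando d/dt de a(t), encontramos j(t) = 189·exp(3·t). Derivando la sacudida, obtenemos el snap: s(t) = 567·exp(3·t). De la ecuación del snap s(t) = 567·exp(3·t), sustituimos t = log(3)/3 para obtener s = 1701.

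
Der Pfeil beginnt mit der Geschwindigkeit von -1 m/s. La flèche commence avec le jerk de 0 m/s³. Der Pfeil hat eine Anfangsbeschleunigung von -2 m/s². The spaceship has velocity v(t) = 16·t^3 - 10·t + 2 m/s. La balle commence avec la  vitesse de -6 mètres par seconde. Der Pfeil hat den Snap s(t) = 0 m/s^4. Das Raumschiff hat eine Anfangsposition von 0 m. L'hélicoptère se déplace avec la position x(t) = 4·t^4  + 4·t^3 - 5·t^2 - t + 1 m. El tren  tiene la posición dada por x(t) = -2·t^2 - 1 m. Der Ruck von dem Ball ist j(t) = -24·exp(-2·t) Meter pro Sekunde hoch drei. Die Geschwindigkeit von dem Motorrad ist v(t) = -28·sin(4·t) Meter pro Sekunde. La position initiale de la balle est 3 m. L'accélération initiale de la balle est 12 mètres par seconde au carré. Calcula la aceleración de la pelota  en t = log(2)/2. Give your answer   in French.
Pour résoudre ceci, nous devons prendre 1 primitive de notre équation du jerk j(t) = -24·exp(-2·t). En intégrant le jerk et en utilisant la condition initiale a(0) = 12, nous obtenons a(t) = 12·exp(-2·t). Nous avons l'accélération a(t) = 12·exp(-2·t). En substituant t = log(2)/2: a(log(2)/2) = 6.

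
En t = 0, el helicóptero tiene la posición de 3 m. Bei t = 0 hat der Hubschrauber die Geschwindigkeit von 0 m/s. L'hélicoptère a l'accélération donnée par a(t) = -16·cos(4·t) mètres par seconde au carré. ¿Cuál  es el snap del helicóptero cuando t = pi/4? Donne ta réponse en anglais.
We must differentiate our acceleration equation a(t) = -16·cos(4·t) 2 times. Differentiating acceleration, we get jerk: j(t) = 64·sin(4·t). The derivative of jerk gives snap: s(t) = 256·cos(4·t). Using s(t) = 256·cos(4·t) and substituting t = pi/4, we find s = -256.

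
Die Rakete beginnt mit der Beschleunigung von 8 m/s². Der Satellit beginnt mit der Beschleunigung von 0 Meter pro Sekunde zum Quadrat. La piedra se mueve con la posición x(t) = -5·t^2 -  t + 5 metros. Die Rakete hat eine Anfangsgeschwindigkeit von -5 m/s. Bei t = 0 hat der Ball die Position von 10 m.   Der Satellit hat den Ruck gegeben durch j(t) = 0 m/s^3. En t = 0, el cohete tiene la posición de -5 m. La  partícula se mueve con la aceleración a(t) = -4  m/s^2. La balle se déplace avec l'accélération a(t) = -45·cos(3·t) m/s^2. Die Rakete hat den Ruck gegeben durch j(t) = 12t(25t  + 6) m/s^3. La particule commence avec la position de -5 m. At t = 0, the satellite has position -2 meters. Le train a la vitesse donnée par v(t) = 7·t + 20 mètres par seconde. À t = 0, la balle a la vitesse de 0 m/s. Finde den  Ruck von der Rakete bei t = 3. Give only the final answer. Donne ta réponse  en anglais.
At t = 3, j = 2916.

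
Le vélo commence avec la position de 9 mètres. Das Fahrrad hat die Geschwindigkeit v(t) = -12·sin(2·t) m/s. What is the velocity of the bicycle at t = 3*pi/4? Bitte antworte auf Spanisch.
Tenemos la velocidad v(t) = -12·sin(2·t). Sustituyendo t = 3*pi/4: v(3*pi/4) = 12.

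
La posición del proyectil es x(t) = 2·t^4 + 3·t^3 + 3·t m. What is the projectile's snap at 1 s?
We must differentiate our position equation x(t) = 2·t^4 + 3·t^3 + 3·t 4 times. Differentiating position, we get velocity: v(t) = 8·t^3 + 9·t^2 + 3. Differentiating velocity, we get acceleration: a(t) = 24·t^2 + 18·t. The derivative of acceleration gives jerk: j(t) = 48·t + 18. Differentiating jerk, we get snap: s(t) = 48. From the given snap equation s(t) = 48, we substitute t = 1 to get s = 48.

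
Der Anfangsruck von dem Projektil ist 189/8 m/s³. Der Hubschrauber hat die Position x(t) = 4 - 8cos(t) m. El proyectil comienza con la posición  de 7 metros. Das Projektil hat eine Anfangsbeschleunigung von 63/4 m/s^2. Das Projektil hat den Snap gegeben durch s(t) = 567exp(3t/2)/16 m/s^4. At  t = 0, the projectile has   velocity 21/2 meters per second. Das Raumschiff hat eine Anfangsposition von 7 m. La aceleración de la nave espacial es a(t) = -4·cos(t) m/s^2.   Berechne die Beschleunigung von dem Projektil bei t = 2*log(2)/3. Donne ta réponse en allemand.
Wir müssen unsere Gleichung für den Snap s(t) = 567·exp(3·t/2)/16 2-mal integrieren. Die Stammfunktion von dem Snap, mit j(0) = 189/8, ergibt den Ruck: j(t) = 189·exp(3·t/2)/8. Mit ∫j(t)dt und Anwendung von a(0) = 63/4, finden wir a(t) = 63·exp(3·t/2)/4. Wir haben die Beschleunigung a(t) = 63·exp(3·t/2)/4. Durch Einsetzen von t = 2*log(2)/3: a(2*log(2)/3) = 63/2.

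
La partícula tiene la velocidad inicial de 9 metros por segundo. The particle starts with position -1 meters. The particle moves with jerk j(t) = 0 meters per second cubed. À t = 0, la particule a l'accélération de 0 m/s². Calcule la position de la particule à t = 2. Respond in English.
To solve this, we need to take 3 antiderivatives of our jerk equation j(t) = 0. The antiderivative of jerk is acceleration. Using a(0) = 0, we get a(t) = 0. Integrating acceleration and using the initial condition v(0) = 9, we get v(t) = 9. The antiderivative of velocity, with x(0) = -1, gives position: x(t) = 9·t - 1. From the given position equation x(t) = 9·t - 1, we substitute t = 2 to get x = 17.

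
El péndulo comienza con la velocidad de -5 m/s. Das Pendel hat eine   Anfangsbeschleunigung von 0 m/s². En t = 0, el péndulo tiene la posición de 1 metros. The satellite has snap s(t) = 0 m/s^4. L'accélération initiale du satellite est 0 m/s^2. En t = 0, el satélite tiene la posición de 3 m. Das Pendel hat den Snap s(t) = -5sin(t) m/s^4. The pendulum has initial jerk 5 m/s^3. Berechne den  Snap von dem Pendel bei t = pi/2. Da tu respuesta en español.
Usando s(t) = -5·sin(t) y sustituyendo t = pi/2, encontramos s = -5.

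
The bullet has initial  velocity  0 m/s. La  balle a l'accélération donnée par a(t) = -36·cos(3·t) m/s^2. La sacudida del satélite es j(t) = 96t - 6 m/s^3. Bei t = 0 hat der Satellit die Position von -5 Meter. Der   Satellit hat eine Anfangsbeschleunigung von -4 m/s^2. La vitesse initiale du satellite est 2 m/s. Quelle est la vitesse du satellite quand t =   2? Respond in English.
We need to integrate our jerk equation j(t) = 96·t - 6 2 times. The antiderivative of jerk, with a(0) = -4, gives acceleration: a(t) = 48·t^2 - 6·t - 4. The antiderivative of acceleration is velocity. Using v(0) = 2, we get v(t) = 16·t^3 - 3·t^2 - 4·t + 2. We have velocity v(t) = 16·t^3 - 3·t^2 - 4·t + 2. Substituting t = 2: v(2) = 110.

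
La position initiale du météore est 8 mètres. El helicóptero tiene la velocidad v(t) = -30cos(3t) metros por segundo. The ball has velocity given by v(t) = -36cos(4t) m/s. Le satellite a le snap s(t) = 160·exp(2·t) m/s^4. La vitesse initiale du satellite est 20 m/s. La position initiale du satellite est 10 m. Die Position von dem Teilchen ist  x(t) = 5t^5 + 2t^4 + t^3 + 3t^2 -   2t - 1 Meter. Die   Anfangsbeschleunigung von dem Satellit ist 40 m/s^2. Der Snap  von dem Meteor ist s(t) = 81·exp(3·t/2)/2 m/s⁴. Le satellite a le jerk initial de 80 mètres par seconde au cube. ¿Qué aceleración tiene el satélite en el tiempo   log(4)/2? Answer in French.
Pour résoudre ceci, nous devons prendre 2 intégrales de notre équation du snap s(t) = 160·exp(2·t). L'intégrale du snap, avec j(0) = 80, donne le jerk: j(t) = 80·exp(2·t). L'intégrale du jerk est l'accélération. En utilisant a(0) = 40, nous obtenons a(t) = 40·exp(2·t). Nous avons l'accélération a(t) = 40·exp(2·t). En substituant t = log(4)/2: a(log(4)/2) = 160.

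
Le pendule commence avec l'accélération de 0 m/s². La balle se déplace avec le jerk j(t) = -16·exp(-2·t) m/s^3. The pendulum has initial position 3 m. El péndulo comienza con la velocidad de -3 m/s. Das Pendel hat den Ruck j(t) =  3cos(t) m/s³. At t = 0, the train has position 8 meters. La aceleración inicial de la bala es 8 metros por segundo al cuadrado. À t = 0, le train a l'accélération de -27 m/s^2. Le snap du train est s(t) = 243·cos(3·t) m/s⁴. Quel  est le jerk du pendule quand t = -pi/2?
En utilisant j(t) = 3·cos(t) et en substituant t = -pi/2, nous trouvons j = 0.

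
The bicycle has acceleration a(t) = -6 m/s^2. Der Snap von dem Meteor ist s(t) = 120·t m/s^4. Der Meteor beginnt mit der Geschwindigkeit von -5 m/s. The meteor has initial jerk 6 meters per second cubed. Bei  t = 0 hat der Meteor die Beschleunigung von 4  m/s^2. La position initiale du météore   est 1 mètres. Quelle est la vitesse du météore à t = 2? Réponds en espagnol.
Necesitamos integrar nuestra ecuación del snap s(t) = 120·t 3 veces. Tomando ∫s(t)dt y aplicando j(0) = 6, encontramos j(t) = 60·t^2 + 6. Integrando la sacudida y usando la condición inicial a(0) = 4, obtenemos a(t) = 20·t^3 + 6·t + 4. La integral de la aceleración es la velocidad. Usando v(0) = -5, obtenemos v(t) = 5·t^4 + 3·t^2 + 4·t - 5. Tenemos la velocidad v(t) = 5·t^4 + 3·t^2 + 4·t - 5. Sustituyendo t = 2: v(2) = 95.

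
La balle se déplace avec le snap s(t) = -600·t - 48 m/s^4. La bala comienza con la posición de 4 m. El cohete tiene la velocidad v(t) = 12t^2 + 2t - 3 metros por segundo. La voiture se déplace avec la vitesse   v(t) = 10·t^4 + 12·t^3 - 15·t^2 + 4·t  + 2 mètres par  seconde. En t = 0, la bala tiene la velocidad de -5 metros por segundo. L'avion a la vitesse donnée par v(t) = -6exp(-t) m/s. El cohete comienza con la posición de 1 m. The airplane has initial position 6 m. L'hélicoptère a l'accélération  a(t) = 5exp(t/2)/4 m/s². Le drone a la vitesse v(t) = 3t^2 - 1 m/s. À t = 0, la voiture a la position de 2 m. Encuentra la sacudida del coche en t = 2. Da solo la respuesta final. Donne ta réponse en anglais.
The answer is 594.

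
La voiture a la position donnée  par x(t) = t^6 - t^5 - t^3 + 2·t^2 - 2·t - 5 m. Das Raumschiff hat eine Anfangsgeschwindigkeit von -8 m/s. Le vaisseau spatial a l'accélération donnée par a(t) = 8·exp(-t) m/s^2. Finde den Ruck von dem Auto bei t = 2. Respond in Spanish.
Para resolver esto, necesitamos tomar 3 derivadas de nuestra ecuación de la posición x(t) = t^6 - t^5 - t^3 + 2·t^2 - 2·t - 5. La derivada de la posición da la velocidad: v(t) = 6·t^5 - 5·t^4 - 3·t^2 + 4·t - 2. Tomando d/dt de v(t), encontramos a(t) = 30·t^4 - 20·t^3 - 6·t + 4. Tomando d/dt de a(t), encontramos j(t) = 120·t^3 - 60·t^2 - 6. Usando j(t) = 120·t^3 - 60·t^2 - 6 y sustituyendo t = 2, encontramos j = 714.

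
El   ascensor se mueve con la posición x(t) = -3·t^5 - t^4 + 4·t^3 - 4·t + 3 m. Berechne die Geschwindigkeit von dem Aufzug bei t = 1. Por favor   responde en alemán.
Wir müssen unsere Gleichung für die Position x(t) = -3·t^5 - t^4 + 4·t^3 - 4·t + 3 1-mal ableiten. Durch Ableiten von der Position erhalten wir die Geschwindigkeit: v(t) = -15·t^4 - 4·t^3 + 12·t^2 - 4. Wir haben die Geschwindigkeit v(t) = -15·t^4 - 4·t^3 + 12·t^2 - 4. Durch Einsetzen von t = 1: v(1) = -11.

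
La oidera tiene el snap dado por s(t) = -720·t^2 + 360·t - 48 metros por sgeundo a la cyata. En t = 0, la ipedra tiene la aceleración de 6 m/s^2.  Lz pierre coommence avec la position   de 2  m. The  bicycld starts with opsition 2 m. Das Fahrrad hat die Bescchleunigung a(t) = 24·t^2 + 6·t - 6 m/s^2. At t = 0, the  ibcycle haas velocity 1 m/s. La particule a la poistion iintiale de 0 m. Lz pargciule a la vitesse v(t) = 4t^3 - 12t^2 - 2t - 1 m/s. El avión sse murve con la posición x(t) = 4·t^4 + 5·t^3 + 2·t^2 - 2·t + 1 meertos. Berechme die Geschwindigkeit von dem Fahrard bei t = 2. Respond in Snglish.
We need to integrate our acceleration equation a(t) = 24·t^2 + 6·t - 6 1 time. Integrating acceleration and using the initial condition v(0) = 1, we get v(t) = 8·t^3 + 3·t^2 - 6·t + 1. We have velocity v(t) = 8·t^3 + 3·t^2 - 6·t + 1. Substituting t = 2: v(2) = 65.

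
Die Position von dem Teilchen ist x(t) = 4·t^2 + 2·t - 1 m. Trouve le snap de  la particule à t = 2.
Pour résoudre ceci, nous devons prendre 4 dérivées de notre équation de la position x(t) = 4·t^2 + 2·t - 1. La dérivée de la position donne la vitesse: v(t) = 8·t + 2. La dérivée de la vitesse donne l'accélération: a(t) = 8. En prenant d/dt de a(t), nous trouvons j(t) = 0. La dérivée du jerk donne le snap: s(t) = 0. En utilisant s(t) = 0 et en substituant t = 2, nous trouvons s = 0.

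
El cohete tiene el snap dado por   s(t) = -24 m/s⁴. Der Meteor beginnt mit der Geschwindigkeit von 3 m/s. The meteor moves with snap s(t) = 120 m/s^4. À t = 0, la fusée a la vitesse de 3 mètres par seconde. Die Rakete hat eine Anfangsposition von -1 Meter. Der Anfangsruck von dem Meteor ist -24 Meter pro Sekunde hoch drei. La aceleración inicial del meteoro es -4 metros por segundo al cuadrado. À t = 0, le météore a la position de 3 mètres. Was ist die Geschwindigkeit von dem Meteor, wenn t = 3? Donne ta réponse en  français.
En partant du snap s(t) = 120, nous prenons 3 primitives. L'intégrale du snap est le jerk. En utilisant j(0) = -24, nous obtenons j(t) = 120·t - 24. En prenant ∫j(t)dt et en appliquant a(0) = -4, nous trouvons a(t) = 60·t^2 - 24·t - 4. La primitive de l'accélération, avec v(0) = 3, donne la vitesse: v(t) = 20·t^3 - 12·t^2 - 4·t + 3. En utilisant v(t) = 20·t^3 - 12·t^2 - 4·t + 3 et en substituant t = 3, nous trouvons v = 423.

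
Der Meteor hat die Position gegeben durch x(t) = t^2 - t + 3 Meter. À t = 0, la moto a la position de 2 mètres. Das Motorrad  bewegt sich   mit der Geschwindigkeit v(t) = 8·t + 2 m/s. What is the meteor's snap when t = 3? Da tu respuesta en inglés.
We must differentiate our position equation x(t) = t^2 - t + 3 4 times. Taking d/dt of x(t), we find v(t) = 2·t - 1. Taking d/dt of v(t), we find a(t) = 2. Differentiating acceleration, we get jerk: j(t) = 0. Differentiating jerk, we get snap: s(t) = 0. From the given snap equation s(t) = 0, we substitute t = 3 to get s = 0.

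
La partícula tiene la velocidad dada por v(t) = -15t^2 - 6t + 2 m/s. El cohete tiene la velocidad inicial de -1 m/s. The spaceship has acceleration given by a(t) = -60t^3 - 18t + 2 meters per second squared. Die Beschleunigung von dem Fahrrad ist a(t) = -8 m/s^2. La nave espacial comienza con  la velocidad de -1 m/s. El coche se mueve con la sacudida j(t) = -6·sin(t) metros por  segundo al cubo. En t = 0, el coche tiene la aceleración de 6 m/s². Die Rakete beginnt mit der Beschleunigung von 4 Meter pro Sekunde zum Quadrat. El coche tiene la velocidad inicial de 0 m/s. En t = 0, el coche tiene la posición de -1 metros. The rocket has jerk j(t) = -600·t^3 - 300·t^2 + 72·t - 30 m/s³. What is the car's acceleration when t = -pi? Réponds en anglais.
To find the answer, we compute 1 integral of j(t) = -6·sin(t). The integral of jerk, with a(0) = 6, gives acceleration: a(t) = 6·cos(t). Using a(t) = 6·cos(t) and substituting t = -pi, we find a = -6.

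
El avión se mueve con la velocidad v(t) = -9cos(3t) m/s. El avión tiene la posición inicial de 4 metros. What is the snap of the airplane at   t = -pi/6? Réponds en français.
En partant de la vitesse v(t) = -9·cos(3·t), nous prenons 3 dérivées. En dérivant la vitesse, nous obtenons l'accélération: a(t) = 27·sin(3·t). En dérivant l'accélération, nous obtenons le jerk: j(t) = 81·cos(3·t). La dérivée du jerk donne le snap: s(t) = -243·sin(3·t). De l'équation du snap s(t) = -243·sin(3·t), nous substituons t = -pi/6 pour obtenir s = 243.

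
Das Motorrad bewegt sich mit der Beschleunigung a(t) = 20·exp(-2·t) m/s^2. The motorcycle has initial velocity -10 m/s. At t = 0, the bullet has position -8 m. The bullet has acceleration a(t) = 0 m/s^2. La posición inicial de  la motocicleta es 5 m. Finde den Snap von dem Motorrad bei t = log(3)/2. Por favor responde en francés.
Pour résoudre ceci, nous devons prendre 2 dérivées de notre équation de l'accélération a(t) = 20·exp(-2·t). En prenant d/dt de a(t), nous trouvons j(t) = -40·exp(-2·t). En dérivant le jerk, nous obtenons le snap: s(t) = 80·exp(-2·t). Nous avons le snap s(t) = 80·exp(-2·t). En substituant t = log(3)/2: s(log(3)/2) = 80/3.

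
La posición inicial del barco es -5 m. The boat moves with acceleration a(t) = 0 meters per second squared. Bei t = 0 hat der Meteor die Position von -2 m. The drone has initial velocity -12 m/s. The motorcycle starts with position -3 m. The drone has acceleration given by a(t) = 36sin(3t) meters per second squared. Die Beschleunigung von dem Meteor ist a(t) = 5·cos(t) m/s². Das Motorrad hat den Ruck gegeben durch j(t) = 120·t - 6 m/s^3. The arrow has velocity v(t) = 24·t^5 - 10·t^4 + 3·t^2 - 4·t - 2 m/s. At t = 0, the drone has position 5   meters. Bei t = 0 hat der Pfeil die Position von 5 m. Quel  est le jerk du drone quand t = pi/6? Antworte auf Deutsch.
Wir müssen unsere Gleichung für die Beschleunigung a(t) = 36·sin(3·t) 1-mal ableiten. Durch Ableiten von der Beschleunigung erhalten wir den Ruck: j(t) = 108·cos(3·t). Aus der Gleichung für den Ruck j(t) = 108·cos(3·t), setzen wir t = pi/6 ein und erhalten j = 0.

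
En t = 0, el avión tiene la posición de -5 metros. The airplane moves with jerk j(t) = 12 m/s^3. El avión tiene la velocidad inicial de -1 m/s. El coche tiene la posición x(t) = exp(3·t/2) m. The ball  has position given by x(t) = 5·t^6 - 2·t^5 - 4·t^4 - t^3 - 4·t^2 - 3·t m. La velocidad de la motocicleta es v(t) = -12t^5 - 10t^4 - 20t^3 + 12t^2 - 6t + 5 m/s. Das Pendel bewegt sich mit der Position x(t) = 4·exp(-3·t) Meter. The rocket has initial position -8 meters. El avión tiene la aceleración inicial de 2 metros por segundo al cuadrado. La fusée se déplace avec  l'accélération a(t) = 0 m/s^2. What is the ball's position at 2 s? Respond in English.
Using x(t) = 5·t^6 - 2·t^5 - 4·t^4 - t^3 - 4·t^2 - 3·t and substituting t = 2, we find x = 162.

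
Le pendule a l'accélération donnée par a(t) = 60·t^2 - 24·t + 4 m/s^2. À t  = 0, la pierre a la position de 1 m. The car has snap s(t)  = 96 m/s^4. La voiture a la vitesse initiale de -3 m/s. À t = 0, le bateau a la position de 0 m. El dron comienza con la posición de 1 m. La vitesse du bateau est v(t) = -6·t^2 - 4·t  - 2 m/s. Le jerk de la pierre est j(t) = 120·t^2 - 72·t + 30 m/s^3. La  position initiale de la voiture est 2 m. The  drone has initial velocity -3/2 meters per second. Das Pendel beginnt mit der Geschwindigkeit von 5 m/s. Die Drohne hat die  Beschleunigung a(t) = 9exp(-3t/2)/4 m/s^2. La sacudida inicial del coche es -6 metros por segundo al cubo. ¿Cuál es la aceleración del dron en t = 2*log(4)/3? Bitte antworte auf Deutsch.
Aus der Gleichung für die Beschleunigung a(t) = 9·exp(-3·t/2)/4, setzen wir t = 2*log(4)/3 ein und erhalten a = 9/16.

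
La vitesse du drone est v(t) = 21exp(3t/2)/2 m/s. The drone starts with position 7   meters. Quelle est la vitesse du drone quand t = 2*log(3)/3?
Nous avons la vitesse v(t) = 21·exp(3·t/2)/2. En substituant t = 2*log(3)/3: v(2*log(3)/3) = 63/2.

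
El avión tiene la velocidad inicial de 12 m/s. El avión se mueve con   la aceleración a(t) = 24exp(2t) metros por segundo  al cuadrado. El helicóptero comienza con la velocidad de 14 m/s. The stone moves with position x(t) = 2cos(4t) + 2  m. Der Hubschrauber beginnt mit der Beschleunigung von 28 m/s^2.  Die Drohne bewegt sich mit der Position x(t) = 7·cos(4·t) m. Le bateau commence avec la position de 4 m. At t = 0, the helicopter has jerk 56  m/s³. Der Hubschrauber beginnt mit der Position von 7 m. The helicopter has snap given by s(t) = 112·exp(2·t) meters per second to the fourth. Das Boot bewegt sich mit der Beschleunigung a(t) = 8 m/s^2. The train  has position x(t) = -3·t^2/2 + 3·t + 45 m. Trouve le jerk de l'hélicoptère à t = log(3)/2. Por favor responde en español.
Para resolver esto, necesitamos tomar 1 antiderivada de nuestra ecuación del snap s(t) = 112·exp(2·t). La integral del snap es la sacudida. Usando j(0) = 56, obtenemos j(t) = 56·exp(2·t). De la ecuación de la sacudida j(t) = 56·exp(2·t), sustituimos t = log(3)/2 para obtener j = 168.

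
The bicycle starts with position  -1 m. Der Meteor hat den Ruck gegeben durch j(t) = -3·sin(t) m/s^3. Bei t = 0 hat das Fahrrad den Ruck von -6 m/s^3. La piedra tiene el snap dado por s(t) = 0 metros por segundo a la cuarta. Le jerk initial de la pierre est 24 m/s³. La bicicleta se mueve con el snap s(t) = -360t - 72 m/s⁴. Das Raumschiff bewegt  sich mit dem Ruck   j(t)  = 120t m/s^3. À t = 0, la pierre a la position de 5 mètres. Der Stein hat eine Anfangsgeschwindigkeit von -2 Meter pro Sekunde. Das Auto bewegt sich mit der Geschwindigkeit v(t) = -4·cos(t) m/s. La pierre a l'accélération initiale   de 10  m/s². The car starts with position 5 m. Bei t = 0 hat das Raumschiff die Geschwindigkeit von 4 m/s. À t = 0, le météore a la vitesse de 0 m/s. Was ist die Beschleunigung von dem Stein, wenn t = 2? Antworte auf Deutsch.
Wir müssen das Integral unserer Gleichung für den Snap s(t) = 0 2-mal finden. Mit ∫s(t)dt und Anwendung von j(0) = 24, finden wir j(t) = 24. Das Integral von dem Ruck, mit a(0) = 10, ergibt die Beschleunigung: a(t) = 24·t + 10. Mit a(t) = 24·t + 10 und Einsetzen von t = 2, finden wir a = 58.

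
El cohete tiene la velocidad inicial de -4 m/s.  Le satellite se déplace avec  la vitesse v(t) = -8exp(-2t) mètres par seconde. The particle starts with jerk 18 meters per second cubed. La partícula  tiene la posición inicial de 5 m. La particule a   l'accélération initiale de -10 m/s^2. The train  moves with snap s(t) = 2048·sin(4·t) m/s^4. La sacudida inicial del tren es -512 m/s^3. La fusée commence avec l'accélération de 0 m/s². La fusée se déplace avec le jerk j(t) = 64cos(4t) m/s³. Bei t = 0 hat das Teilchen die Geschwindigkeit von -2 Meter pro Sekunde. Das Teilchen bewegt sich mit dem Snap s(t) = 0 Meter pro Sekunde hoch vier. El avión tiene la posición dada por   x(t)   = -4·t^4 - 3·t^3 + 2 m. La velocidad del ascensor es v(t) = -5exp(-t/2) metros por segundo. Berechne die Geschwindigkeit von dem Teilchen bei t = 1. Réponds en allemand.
Wir müssen unsere Gleichung für den Snap s(t) = 0 3-mal integrieren. Durch Integration von dem Snap und Verwendung der Anfangsbedingung j(0) = 18, erhalten wir j(t) = 18. Durch Integration von dem Ruck und Verwendung der Anfangsbedingung a(0) = -10, erhalten wir a(t) = 18·t - 10. Das Integral von der Beschleunigung ist die Geschwindigkeit. Mit v(0) = -2 erhalten wir v(t) = 9·t^2 - 10·t - 2. Aus der Gleichung für die Geschwindigkeit v(t) = 9·t^2 - 10·t - 2, setzen wir t = 1 ein und erhalten v = -3.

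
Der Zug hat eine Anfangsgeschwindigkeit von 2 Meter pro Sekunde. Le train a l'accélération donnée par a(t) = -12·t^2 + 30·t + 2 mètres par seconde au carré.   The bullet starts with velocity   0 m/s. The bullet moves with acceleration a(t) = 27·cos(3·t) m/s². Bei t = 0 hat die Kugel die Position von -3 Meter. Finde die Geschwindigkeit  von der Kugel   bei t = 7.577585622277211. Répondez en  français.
Pour résoudre ceci, nous devons prendre 1 intégrale de notre équation de l'accélération a(t) = 27·cos(3·t). L'intégrale de l'accélération, avec v(0) = 0, donne la vitesse: v(t) = 9·sin(3·t). Nous avons la vitesse v(t) = 9·sin(3·t). En substituant t = 7.577585622277211: v(7.577585622277211) = -6.07927240723517.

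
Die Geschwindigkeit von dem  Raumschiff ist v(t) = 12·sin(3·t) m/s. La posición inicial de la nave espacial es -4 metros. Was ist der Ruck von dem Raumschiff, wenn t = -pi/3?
Wir müssen unsere Gleichung für die Geschwindigkeit v(t) = 12·sin(3·t) 2-mal ableiten. Durch Ableiten von der Geschwindigkeit erhalten wir die Beschleunigung: a(t) = 36·cos(3·t). Die Ableitung von der Beschleunigung ergibt den Ruck: j(t) = -108·sin(3·t). Wir haben den Ruck j(t) = -108·sin(3·t). Durch Einsetzen von t = -pi/3: j(-pi/3) = 0.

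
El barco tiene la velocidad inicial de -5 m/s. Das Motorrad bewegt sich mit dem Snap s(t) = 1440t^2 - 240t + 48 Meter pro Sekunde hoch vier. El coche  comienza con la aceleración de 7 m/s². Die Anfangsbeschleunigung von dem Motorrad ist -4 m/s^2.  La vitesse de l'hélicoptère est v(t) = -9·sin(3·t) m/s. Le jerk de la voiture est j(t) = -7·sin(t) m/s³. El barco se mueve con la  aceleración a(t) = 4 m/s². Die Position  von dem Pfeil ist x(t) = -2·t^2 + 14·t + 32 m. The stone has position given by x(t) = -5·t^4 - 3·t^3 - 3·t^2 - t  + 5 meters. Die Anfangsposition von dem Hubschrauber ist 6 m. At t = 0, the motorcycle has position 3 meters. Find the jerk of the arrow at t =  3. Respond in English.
To solve this, we need to take 3 derivatives of our position equation x(t) = -2·t^2 + 14·t + 32. Taking d/dt of x(t), we find v(t) = 14 - 4·t. Taking d/dt of v(t), we find a(t) = -4. Taking d/dt of a(t), we find j(t) = 0. Using j(t) = 0 and substituting t = 3, we find j = 0.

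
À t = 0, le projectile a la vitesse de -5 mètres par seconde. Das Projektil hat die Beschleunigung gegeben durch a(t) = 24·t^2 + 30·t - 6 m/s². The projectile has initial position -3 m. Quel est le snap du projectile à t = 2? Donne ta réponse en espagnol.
Para resolver esto, necesitamos tomar 2 derivadas de nuestra ecuación de la aceleración a(t) = 24·t^2 + 30·t - 6. La derivada de la aceleración da la sacudida: j(t) = 48·t + 30. La derivada de la sacudida da el snap: s(t) = 48. De la ecuación del snap s(t) = 48, sustituimos t = 2 para obtener s = 48.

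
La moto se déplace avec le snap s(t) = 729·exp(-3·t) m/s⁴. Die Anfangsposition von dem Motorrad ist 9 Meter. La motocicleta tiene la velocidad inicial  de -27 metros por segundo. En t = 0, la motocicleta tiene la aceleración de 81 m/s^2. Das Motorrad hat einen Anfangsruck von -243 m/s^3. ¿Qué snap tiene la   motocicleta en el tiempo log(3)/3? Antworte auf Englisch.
Using s(t) = 729·exp(-3·t) and substituting t = log(3)/3, we find s = 243.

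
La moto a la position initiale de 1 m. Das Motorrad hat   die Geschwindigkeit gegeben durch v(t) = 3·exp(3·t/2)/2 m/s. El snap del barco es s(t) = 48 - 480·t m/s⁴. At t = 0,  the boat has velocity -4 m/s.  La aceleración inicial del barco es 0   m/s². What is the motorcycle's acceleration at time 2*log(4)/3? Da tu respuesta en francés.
Nous devons dériver notre équation de la vitesse v(t) = 3·exp(3·t/2)/2 1 fois. En prenant d/dt de v(t), nous trouvons a(t) = 9·exp(3·t/2)/4. De l'équation de l'accélération a(t) = 9·exp(3·t/2)/4, nous substituons t = 2*log(4)/3 pour obtenir a = 9.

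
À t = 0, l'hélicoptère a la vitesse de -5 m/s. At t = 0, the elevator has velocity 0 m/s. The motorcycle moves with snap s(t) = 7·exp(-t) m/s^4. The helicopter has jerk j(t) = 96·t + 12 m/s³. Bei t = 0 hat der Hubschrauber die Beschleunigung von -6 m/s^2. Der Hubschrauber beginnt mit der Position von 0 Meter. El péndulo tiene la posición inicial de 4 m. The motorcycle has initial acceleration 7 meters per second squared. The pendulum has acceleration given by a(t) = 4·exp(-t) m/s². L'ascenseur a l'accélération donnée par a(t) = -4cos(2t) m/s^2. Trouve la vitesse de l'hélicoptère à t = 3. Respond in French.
Nous devons intégrer notre équation du jerk j(t) = 96·t + 12 2 fois. En intégrant le jerk et en utilisant la condition initiale a(0) = -6, nous obtenons a(t) = 48·t^2 + 12·t - 6. En prenant ∫a(t)dt et en appliquant v(0) = -5, nous trouvons v(t) = 16·t^3 + 6·t^2 - 6·t - 5. De l'équation de la vitesse v(t) = 16·t^3 + 6·t^2 - 6·t - 5, nous substituons t = 3 pour obtenir v = 463.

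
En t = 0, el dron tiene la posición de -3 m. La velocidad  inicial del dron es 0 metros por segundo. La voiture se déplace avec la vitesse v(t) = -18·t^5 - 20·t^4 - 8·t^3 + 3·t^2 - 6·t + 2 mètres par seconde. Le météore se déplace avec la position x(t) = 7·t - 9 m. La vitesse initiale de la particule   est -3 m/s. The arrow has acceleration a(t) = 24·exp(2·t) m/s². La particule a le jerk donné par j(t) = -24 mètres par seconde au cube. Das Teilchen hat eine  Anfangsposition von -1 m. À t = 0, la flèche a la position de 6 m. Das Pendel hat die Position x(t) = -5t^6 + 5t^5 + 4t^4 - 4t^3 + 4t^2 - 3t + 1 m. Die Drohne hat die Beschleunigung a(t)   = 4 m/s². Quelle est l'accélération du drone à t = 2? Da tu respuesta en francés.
Nous avons l'accélération a(t) = 4. En substituant t = 2: a(2) = 4.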